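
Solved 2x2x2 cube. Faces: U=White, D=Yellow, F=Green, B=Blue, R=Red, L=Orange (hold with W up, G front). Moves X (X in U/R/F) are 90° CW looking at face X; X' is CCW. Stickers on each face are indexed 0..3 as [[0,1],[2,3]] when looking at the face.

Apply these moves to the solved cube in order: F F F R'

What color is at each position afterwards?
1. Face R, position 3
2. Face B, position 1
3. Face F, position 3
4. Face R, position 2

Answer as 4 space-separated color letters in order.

After move 1 (F): F=GGGG U=WWOO R=WRWR D=RRYY L=OYOY
After move 2 (F): F=GGGG U=WWYY R=OROR D=WWYY L=OROR
After move 3 (F): F=GGGG U=WWRR R=YRYR D=OOYY L=OWOW
After move 4 (R'): R=RRYY U=WBRB F=GWGR D=OGYG B=YBOB
Query 1: R[3] = Y
Query 2: B[1] = B
Query 3: F[3] = R
Query 4: R[2] = Y

Answer: Y B R Y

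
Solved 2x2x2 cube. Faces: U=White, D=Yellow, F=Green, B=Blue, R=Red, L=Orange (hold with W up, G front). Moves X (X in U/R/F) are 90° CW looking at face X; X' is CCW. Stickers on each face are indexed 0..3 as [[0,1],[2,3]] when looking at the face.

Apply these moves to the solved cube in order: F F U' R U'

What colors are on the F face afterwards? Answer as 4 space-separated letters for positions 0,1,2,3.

Answer: B B G Y

Derivation:
After move 1 (F): F=GGGG U=WWOO R=WRWR D=RRYY L=OYOY
After move 2 (F): F=GGGG U=WWYY R=OROR D=WWYY L=OROR
After move 3 (U'): U=WYWY F=ORGG R=GGOR B=ORBB L=BBOR
After move 4 (R): R=OGRG U=WRWG F=OWGY D=WBYO B=YRYB
After move 5 (U'): U=RGWW F=BBGY R=OWRG B=OGYB L=YROR
Query: F face = BBGY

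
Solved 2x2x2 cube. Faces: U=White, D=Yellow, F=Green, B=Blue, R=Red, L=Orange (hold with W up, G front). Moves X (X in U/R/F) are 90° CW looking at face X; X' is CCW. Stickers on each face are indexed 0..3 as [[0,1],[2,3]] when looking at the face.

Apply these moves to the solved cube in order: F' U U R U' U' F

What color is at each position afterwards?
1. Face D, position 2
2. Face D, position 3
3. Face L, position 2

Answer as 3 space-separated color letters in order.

Answer: Y G O

Derivation:
After move 1 (F'): F=GGGG U=WWRR R=YRYR D=OOYY L=OWOW
After move 2 (U): U=RWRW F=YRGG R=BBYR B=OWBB L=GGOW
After move 3 (U): U=RRWW F=BBGG R=OWYR B=GGBB L=YROW
After move 4 (R): R=YORW U=RBWG F=BOGY D=OBYG B=WGRB
After move 5 (U'): U=BGRW F=YRGY R=BORW B=YORB L=WGOW
After move 6 (U'): U=GWBR F=WGGY R=YRRW B=BORB L=YOOW
After move 7 (F): F=GWYG U=GWWO R=BRRW D=RYYG L=YOOB
Query 1: D[2] = Y
Query 2: D[3] = G
Query 3: L[2] = O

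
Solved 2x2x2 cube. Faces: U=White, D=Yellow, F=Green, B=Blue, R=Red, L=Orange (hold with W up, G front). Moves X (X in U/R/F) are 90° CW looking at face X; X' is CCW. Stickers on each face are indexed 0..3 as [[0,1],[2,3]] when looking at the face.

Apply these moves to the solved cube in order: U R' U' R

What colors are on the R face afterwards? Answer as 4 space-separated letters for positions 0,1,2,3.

Answer: B R R W

Derivation:
After move 1 (U): U=WWWW F=RRGG R=BBRR B=OOBB L=GGOO
After move 2 (R'): R=BRBR U=WBWO F=RWGW D=YRYG B=YOYB
After move 3 (U'): U=BOWW F=GGGW R=RWBR B=BRYB L=YOOO
After move 4 (R): R=BRRW U=BGWW F=GRGG D=YYYB B=WROB
Query: R face = BRRW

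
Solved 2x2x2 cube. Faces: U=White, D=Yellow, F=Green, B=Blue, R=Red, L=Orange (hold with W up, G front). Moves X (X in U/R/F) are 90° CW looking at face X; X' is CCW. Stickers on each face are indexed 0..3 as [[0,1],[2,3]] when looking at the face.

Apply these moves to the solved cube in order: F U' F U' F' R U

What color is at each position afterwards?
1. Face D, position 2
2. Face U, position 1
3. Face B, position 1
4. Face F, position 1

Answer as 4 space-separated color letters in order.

After move 1 (F): F=GGGG U=WWOO R=WRWR D=RRYY L=OYOY
After move 2 (U'): U=WOWO F=OYGG R=GGWR B=WRBB L=BBOY
After move 3 (F): F=GOGY U=WOYB R=WGOR D=WGYY L=BROR
After move 4 (U'): U=OBWY F=BRGY R=GOOR B=WGBB L=WROR
After move 5 (F'): F=RYBG U=OBGO R=GOWR D=RRYY L=WYOW
After move 6 (R): R=WGRO U=OYGG F=RRBY D=RBYW B=OGBB
After move 7 (U): U=GOGY F=WGBY R=OGRO B=WYBB L=RROW
Query 1: D[2] = Y
Query 2: U[1] = O
Query 3: B[1] = Y
Query 4: F[1] = G

Answer: Y O Y G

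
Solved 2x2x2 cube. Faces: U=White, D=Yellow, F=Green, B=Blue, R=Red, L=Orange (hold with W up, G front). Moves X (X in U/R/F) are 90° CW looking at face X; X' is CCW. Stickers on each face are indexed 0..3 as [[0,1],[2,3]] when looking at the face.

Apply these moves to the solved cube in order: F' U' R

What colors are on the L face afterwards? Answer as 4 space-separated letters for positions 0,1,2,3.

After move 1 (F'): F=GGGG U=WWRR R=YRYR D=OOYY L=OWOW
After move 2 (U'): U=WRWR F=OWGG R=GGYR B=YRBB L=BBOW
After move 3 (R): R=YGRG U=WWWG F=OOGY D=OBYY B=RRRB
Query: L face = BBOW

Answer: B B O W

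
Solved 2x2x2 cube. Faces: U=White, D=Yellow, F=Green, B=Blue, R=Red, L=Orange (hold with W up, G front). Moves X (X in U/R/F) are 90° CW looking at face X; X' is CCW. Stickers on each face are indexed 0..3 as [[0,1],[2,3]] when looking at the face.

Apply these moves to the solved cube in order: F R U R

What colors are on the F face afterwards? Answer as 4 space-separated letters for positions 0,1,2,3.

After move 1 (F): F=GGGG U=WWOO R=WRWR D=RRYY L=OYOY
After move 2 (R): R=WWRR U=WGOG F=GRGY D=RBYB B=OBWB
After move 3 (U): U=OWGG F=WWGY R=OBRR B=OYWB L=GROY
After move 4 (R): R=RORB U=OWGY F=WBGB D=RWYO B=GYWB
Query: F face = WBGB

Answer: W B G B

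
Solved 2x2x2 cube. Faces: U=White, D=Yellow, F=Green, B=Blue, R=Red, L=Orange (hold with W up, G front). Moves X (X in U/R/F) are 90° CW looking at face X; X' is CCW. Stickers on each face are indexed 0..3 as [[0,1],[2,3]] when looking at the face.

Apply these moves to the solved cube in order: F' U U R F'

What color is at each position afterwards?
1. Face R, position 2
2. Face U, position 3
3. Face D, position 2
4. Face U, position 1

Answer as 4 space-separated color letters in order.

After move 1 (F'): F=GGGG U=WWRR R=YRYR D=OOYY L=OWOW
After move 2 (U): U=RWRW F=YRGG R=BBYR B=OWBB L=GGOW
After move 3 (U): U=RRWW F=BBGG R=OWYR B=GGBB L=YROW
After move 4 (R): R=YORW U=RBWG F=BOGY D=OBYG B=WGRB
After move 5 (F'): F=OYBG U=RBYR R=BOOW D=RWYG L=YGOW
Query 1: R[2] = O
Query 2: U[3] = R
Query 3: D[2] = Y
Query 4: U[1] = B

Answer: O R Y B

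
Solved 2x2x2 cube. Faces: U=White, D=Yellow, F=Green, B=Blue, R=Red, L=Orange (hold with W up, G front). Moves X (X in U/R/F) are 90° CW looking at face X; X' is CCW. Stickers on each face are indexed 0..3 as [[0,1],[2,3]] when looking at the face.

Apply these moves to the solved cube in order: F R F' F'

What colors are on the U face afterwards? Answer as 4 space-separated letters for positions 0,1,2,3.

Answer: W G B R

Derivation:
After move 1 (F): F=GGGG U=WWOO R=WRWR D=RRYY L=OYOY
After move 2 (R): R=WWRR U=WGOG F=GRGY D=RBYB B=OBWB
After move 3 (F'): F=RYGG U=WGWR R=BWRR D=YYYB L=OGOO
After move 4 (F'): F=YGRG U=WGBR R=YWYR D=GOYB L=OROW
Query: U face = WGBR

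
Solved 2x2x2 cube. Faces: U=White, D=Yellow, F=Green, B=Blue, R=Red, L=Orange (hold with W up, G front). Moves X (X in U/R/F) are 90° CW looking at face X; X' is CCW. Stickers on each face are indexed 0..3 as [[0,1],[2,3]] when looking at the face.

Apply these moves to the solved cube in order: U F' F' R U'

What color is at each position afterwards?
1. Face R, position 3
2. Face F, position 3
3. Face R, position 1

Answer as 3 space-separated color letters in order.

After move 1 (U): U=WWWW F=RRGG R=BBRR B=OOBB L=GGOO
After move 2 (F'): F=RGRG U=WWBR R=YBYR D=GOYY L=GWOW
After move 3 (F'): F=GGRR U=WWYY R=OBGR D=WWYY L=GROB
After move 4 (R): R=GORB U=WGYR F=GWRY D=WBYO B=YOWB
After move 5 (U'): U=GRWY F=GRRY R=GWRB B=GOWB L=YOOB
Query 1: R[3] = B
Query 2: F[3] = Y
Query 3: R[1] = W

Answer: B Y W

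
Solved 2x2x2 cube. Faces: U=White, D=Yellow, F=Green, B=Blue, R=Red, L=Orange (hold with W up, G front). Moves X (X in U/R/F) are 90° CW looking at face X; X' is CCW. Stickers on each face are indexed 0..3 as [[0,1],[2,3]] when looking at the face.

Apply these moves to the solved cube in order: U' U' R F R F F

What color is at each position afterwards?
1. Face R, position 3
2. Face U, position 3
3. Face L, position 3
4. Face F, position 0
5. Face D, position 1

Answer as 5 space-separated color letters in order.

Answer: O R G G O

Derivation:
After move 1 (U'): U=WWWW F=OOGG R=GGRR B=RRBB L=BBOO
After move 2 (U'): U=WWWW F=BBGG R=OORR B=GGBB L=RROO
After move 3 (R): R=RORO U=WBWG F=BYGY D=YBYG B=WGWB
After move 4 (F): F=GBYY U=WBOR R=WOGO D=RRYG L=RYOB
After move 5 (R): R=GWOO U=WBOY F=GRYG D=RWYW B=RGBB
After move 6 (F): F=YGGR U=WBBY R=OWYO D=OGYW L=RROW
After move 7 (F): F=GYRG U=WBWR R=BWYO D=YOYW L=ROOG
Query 1: R[3] = O
Query 2: U[3] = R
Query 3: L[3] = G
Query 4: F[0] = G
Query 5: D[1] = O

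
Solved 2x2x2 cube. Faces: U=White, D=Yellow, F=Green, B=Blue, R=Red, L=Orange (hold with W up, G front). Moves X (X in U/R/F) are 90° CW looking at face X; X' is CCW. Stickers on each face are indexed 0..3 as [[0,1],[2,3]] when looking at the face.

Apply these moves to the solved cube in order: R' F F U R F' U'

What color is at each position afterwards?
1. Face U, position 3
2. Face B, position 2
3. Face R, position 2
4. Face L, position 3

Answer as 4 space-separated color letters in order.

Answer: O W B Y

Derivation:
After move 1 (R'): R=RRRR U=WBWB F=GWGW D=YGYG B=YBYB
After move 2 (F): F=GGWW U=WBOO R=WRBR D=RRYG L=OYOG
After move 3 (F): F=WGWG U=WBGY R=OROR D=BWYG L=OROR
After move 4 (U): U=GWYB F=ORWG R=YBOR B=ORYB L=WGOR
After move 5 (R): R=OYRB U=GRYG F=OWWG D=BYYO B=BRWB
After move 6 (F'): F=WGOW U=GROR R=YYBB D=GRYO L=WGOY
After move 7 (U'): U=RRGO F=WGOW R=WGBB B=YYWB L=BROY
Query 1: U[3] = O
Query 2: B[2] = W
Query 3: R[2] = B
Query 4: L[3] = Y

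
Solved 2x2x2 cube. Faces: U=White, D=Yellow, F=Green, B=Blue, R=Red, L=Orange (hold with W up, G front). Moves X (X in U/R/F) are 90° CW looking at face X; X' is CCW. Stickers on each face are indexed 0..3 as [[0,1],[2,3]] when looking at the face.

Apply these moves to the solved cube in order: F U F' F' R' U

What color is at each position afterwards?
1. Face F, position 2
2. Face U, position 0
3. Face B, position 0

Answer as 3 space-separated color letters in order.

Answer: R R G

Derivation:
After move 1 (F): F=GGGG U=WWOO R=WRWR D=RRYY L=OYOY
After move 2 (U): U=OWOW F=WRGG R=BBWR B=OYBB L=GGOY
After move 3 (F'): F=RGWG U=OWBW R=RBRR D=GYYY L=GWOO
After move 4 (F'): F=GGRW U=OWRR R=YBGR D=WOYY L=GWOB
After move 5 (R'): R=BRYG U=OBRO F=GWRR D=WGYW B=YYOB
After move 6 (U): U=ROOB F=BRRR R=YYYG B=GWOB L=GWOB
Query 1: F[2] = R
Query 2: U[0] = R
Query 3: B[0] = G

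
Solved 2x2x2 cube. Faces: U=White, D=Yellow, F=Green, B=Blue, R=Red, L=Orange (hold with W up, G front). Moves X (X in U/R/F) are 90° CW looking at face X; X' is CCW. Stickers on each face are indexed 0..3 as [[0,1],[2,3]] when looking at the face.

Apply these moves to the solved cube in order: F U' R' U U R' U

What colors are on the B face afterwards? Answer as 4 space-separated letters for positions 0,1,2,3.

Answer: G R Y B

Derivation:
After move 1 (F): F=GGGG U=WWOO R=WRWR D=RRYY L=OYOY
After move 2 (U'): U=WOWO F=OYGG R=GGWR B=WRBB L=BBOY
After move 3 (R'): R=GRGW U=WBWW F=OOGO D=RYYG B=YRRB
After move 4 (U): U=WWWB F=GRGO R=YRGW B=BBRB L=OOOY
After move 5 (U): U=WWBW F=YRGO R=BBGW B=OORB L=GROY
After move 6 (R'): R=BWBG U=WRBO F=YWGW D=RRYO B=GOYB
After move 7 (U): U=BWOR F=BWGW R=GOBG B=GRYB L=YWOY
Query: B face = GRYB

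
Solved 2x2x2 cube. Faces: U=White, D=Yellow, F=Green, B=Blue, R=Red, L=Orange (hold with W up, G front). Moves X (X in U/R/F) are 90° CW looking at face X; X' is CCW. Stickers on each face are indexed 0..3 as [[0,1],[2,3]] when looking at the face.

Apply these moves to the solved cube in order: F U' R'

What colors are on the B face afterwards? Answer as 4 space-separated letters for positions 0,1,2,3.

After move 1 (F): F=GGGG U=WWOO R=WRWR D=RRYY L=OYOY
After move 2 (U'): U=WOWO F=OYGG R=GGWR B=WRBB L=BBOY
After move 3 (R'): R=GRGW U=WBWW F=OOGO D=RYYG B=YRRB
Query: B face = YRRB

Answer: Y R R B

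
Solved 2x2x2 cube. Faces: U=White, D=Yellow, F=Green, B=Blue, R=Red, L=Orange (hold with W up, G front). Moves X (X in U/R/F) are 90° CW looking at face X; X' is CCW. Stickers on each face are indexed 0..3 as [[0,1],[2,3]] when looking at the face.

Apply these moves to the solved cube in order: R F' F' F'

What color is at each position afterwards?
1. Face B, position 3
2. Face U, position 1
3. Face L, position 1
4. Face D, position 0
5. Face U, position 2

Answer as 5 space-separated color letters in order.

Answer: B G Y R O

Derivation:
After move 1 (R): R=RRRR U=WGWG F=GYGY D=YBYB B=WBWB
After move 2 (F'): F=YYGG U=WGRR R=BRYR D=OOYB L=OGOW
After move 3 (F'): F=YGYG U=WGBY R=OROR D=GWYB L=OROR
After move 4 (F'): F=GGYY U=WGOO R=WRGR D=RRYB L=OYOB
Query 1: B[3] = B
Query 2: U[1] = G
Query 3: L[1] = Y
Query 4: D[0] = R
Query 5: U[2] = O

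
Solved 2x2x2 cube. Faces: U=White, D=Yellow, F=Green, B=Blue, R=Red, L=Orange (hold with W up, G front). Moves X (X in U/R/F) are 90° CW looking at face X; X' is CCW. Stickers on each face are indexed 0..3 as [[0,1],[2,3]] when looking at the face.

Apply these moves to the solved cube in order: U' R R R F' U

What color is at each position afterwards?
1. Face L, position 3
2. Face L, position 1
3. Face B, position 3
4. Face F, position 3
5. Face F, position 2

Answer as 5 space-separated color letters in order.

After move 1 (U'): U=WWWW F=OOGG R=GGRR B=RRBB L=BBOO
After move 2 (R): R=RGRG U=WOWG F=OYGY D=YBYR B=WRWB
After move 3 (R): R=RRGG U=WYWY F=OBGR D=YWYW B=GROB
After move 4 (R): R=GRGR U=WBWR F=OWGW D=YOYG B=YRYB
After move 5 (F'): F=WWOG U=WBGG R=ORYR D=BOYG L=BROW
After move 6 (U): U=GWGB F=OROG R=YRYR B=BRYB L=WWOW
Query 1: L[3] = W
Query 2: L[1] = W
Query 3: B[3] = B
Query 4: F[3] = G
Query 5: F[2] = O

Answer: W W B G O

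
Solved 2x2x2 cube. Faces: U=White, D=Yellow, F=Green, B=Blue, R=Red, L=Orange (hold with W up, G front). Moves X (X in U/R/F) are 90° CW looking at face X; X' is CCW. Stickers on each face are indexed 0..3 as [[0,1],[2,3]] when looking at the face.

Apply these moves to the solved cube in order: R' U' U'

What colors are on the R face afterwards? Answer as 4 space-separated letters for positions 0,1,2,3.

Answer: O O R R

Derivation:
After move 1 (R'): R=RRRR U=WBWB F=GWGW D=YGYG B=YBYB
After move 2 (U'): U=BBWW F=OOGW R=GWRR B=RRYB L=YBOO
After move 3 (U'): U=BWBW F=YBGW R=OORR B=GWYB L=RROO
Query: R face = OORR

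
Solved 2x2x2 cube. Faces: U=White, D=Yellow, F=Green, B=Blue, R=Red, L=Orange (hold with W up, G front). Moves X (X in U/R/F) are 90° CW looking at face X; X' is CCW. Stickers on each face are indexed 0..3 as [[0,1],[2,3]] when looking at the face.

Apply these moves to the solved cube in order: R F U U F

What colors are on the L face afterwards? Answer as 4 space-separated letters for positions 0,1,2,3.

Answer: W R O R

Derivation:
After move 1 (R): R=RRRR U=WGWG F=GYGY D=YBYB B=WBWB
After move 2 (F): F=GGYY U=WGOO R=WRGR D=RRYB L=OYOB
After move 3 (U): U=OWOG F=WRYY R=WBGR B=OYWB L=GGOB
After move 4 (U): U=OOGW F=WBYY R=OYGR B=GGWB L=WROB
After move 5 (F): F=YWYB U=OOBR R=GYWR D=GOYB L=WROR
Query: L face = WROR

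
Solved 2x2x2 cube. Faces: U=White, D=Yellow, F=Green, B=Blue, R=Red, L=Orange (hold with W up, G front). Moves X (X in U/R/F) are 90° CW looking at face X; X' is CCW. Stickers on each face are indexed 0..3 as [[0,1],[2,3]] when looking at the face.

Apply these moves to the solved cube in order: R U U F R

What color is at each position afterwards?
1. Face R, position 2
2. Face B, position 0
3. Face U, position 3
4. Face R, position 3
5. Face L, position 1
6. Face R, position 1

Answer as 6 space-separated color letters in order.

Answer: R R B O Y G

Derivation:
After move 1 (R): R=RRRR U=WGWG F=GYGY D=YBYB B=WBWB
After move 2 (U): U=WWGG F=RRGY R=WBRR B=OOWB L=GYOO
After move 3 (U): U=GWGW F=WBGY R=OORR B=GYWB L=RROO
After move 4 (F): F=GWYB U=GWOR R=GOWR D=ROYB L=RYOB
After move 5 (R): R=WGRO U=GWOB F=GOYB D=RWYG B=RYWB
Query 1: R[2] = R
Query 2: B[0] = R
Query 3: U[3] = B
Query 4: R[3] = O
Query 5: L[1] = Y
Query 6: R[1] = G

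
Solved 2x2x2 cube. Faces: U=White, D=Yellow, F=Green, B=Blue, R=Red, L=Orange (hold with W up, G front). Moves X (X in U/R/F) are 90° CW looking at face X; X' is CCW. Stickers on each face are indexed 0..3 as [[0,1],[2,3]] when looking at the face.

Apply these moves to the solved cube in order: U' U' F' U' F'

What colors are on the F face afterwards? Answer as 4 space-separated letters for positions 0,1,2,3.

After move 1 (U'): U=WWWW F=OOGG R=GGRR B=RRBB L=BBOO
After move 2 (U'): U=WWWW F=BBGG R=OORR B=GGBB L=RROO
After move 3 (F'): F=BGBG U=WWOR R=YOYR D=ROYY L=RWOW
After move 4 (U'): U=WRWO F=RWBG R=BGYR B=YOBB L=GGOW
After move 5 (F'): F=WGRB U=WRBY R=OGRR D=GWYY L=GOOW
Query: F face = WGRB

Answer: W G R B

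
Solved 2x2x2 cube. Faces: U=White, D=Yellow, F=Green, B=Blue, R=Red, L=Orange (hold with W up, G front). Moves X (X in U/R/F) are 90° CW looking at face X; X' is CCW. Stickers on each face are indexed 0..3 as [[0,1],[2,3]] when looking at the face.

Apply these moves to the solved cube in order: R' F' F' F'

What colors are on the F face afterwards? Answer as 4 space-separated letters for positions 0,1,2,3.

Answer: G G W W

Derivation:
After move 1 (R'): R=RRRR U=WBWB F=GWGW D=YGYG B=YBYB
After move 2 (F'): F=WWGG U=WBRR R=GRYR D=OOYG L=OBOW
After move 3 (F'): F=WGWG U=WBGY R=OROR D=BWYG L=OROR
After move 4 (F'): F=GGWW U=WBOO R=WRBR D=RRYG L=OYOG
Query: F face = GGWW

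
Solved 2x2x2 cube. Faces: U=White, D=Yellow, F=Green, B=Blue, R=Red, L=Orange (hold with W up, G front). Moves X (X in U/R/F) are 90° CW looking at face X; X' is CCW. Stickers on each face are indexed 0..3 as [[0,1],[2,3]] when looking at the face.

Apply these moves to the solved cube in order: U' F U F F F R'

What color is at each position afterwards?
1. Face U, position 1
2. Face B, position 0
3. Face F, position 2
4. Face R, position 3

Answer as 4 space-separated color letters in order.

Answer: B Y W R

Derivation:
After move 1 (U'): U=WWWW F=OOGG R=GGRR B=RRBB L=BBOO
After move 2 (F): F=GOGO U=WWOB R=WGWR D=RGYY L=BYOY
After move 3 (U): U=OWBW F=WGGO R=RRWR B=BYBB L=GOOY
After move 4 (F): F=GWOG U=OWYO R=BRWR D=WRYY L=GROG
After move 5 (F): F=OGGW U=OWGR R=YROR D=WBYY L=GWOR
After move 6 (F): F=GOWG U=OWRW R=GRRR D=OYYY L=GWOB
After move 7 (R'): R=RRGR U=OBRB F=GWWW D=OOYG B=YYYB
Query 1: U[1] = B
Query 2: B[0] = Y
Query 3: F[2] = W
Query 4: R[3] = R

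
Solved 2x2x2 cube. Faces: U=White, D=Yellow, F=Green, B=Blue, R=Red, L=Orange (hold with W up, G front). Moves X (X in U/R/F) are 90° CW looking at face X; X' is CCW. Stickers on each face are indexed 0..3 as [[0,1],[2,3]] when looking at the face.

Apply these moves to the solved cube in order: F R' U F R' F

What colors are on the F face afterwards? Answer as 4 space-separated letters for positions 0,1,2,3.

Answer: O G W W

Derivation:
After move 1 (F): F=GGGG U=WWOO R=WRWR D=RRYY L=OYOY
After move 2 (R'): R=RRWW U=WBOB F=GWGO D=RGYG B=YBRB
After move 3 (U): U=OWBB F=RRGO R=YBWW B=OYRB L=GWOY
After move 4 (F): F=GROR U=OWYW R=BBBW D=WYYG L=GROG
After move 5 (R'): R=BWBB U=ORYO F=GWOW D=WRYR B=GYYB
After move 6 (F): F=OGWW U=ORGR R=YWOB D=BBYR L=GWOR
Query: F face = OGWW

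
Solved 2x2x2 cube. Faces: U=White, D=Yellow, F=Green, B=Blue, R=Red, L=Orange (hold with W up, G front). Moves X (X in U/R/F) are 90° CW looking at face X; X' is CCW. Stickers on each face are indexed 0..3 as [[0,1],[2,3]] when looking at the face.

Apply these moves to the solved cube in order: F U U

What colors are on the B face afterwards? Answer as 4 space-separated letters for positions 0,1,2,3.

After move 1 (F): F=GGGG U=WWOO R=WRWR D=RRYY L=OYOY
After move 2 (U): U=OWOW F=WRGG R=BBWR B=OYBB L=GGOY
After move 3 (U): U=OOWW F=BBGG R=OYWR B=GGBB L=WROY
Query: B face = GGBB

Answer: G G B B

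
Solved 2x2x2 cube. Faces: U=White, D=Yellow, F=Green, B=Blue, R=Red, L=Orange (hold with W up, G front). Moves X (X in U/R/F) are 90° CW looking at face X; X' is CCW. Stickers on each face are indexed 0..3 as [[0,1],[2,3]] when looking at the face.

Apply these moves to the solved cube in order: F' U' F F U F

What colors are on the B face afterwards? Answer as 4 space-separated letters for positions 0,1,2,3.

After move 1 (F'): F=GGGG U=WWRR R=YRYR D=OOYY L=OWOW
After move 2 (U'): U=WRWR F=OWGG R=GGYR B=YRBB L=BBOW
After move 3 (F): F=GOGW U=WRWB R=WGRR D=YGYY L=BOOO
After move 4 (F): F=GGWO U=WROO R=WGBR D=RWYY L=BYOG
After move 5 (U): U=OWOR F=WGWO R=YRBR B=BYBB L=GGOG
After move 6 (F): F=WWOG U=OWGG R=ORRR D=BYYY L=GROW
Query: B face = BYBB

Answer: B Y B B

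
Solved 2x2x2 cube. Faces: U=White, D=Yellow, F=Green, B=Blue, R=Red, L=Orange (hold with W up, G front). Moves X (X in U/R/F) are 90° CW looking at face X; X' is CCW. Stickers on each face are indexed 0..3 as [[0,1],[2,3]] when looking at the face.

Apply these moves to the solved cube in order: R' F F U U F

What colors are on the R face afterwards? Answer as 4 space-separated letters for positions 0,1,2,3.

Answer: B R W R

Derivation:
After move 1 (R'): R=RRRR U=WBWB F=GWGW D=YGYG B=YBYB
After move 2 (F): F=GGWW U=WBOO R=WRBR D=RRYG L=OYOG
After move 3 (F): F=WGWG U=WBGY R=OROR D=BWYG L=OROR
After move 4 (U): U=GWYB F=ORWG R=YBOR B=ORYB L=WGOR
After move 5 (U): U=YGBW F=YBWG R=OROR B=WGYB L=OROR
After move 6 (F): F=WYGB U=YGRR R=BRWR D=OOYG L=OBOW
Query: R face = BRWR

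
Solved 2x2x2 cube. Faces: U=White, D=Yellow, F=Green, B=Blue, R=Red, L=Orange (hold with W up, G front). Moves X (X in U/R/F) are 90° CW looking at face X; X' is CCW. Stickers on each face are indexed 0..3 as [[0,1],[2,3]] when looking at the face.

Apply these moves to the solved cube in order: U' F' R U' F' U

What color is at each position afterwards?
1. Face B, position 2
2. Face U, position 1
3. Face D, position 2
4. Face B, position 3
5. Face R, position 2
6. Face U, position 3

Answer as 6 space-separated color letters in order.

After move 1 (U'): U=WWWW F=OOGG R=GGRR B=RRBB L=BBOO
After move 2 (F'): F=OGOG U=WWGR R=YGYR D=BOYY L=BWOW
After move 3 (R): R=YYRG U=WGGG F=OOOY D=BBYR B=RRWB
After move 4 (U'): U=GGWG F=BWOY R=OORG B=YYWB L=RROW
After move 5 (F'): F=WYBO U=GGOR R=BOBG D=RWYR L=RGOW
After move 6 (U): U=OGRG F=BOBO R=YYBG B=RGWB L=WYOW
Query 1: B[2] = W
Query 2: U[1] = G
Query 3: D[2] = Y
Query 4: B[3] = B
Query 5: R[2] = B
Query 6: U[3] = G

Answer: W G Y B B G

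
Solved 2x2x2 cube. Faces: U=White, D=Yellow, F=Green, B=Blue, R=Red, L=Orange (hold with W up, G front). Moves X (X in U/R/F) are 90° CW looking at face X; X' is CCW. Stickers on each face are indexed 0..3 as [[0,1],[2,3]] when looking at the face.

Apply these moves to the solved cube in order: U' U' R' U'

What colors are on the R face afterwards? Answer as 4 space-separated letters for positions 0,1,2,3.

After move 1 (U'): U=WWWW F=OOGG R=GGRR B=RRBB L=BBOO
After move 2 (U'): U=WWWW F=BBGG R=OORR B=GGBB L=RROO
After move 3 (R'): R=OROR U=WBWG F=BWGW D=YBYG B=YGYB
After move 4 (U'): U=BGWW F=RRGW R=BWOR B=ORYB L=YGOO
Query: R face = BWOR

Answer: B W O R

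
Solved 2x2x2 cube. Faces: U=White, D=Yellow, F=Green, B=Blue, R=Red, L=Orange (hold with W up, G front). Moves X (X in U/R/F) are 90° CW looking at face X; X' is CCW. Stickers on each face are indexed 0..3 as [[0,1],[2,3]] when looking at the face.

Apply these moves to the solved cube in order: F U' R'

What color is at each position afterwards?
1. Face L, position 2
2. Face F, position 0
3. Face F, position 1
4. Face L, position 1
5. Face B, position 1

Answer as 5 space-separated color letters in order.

Answer: O O O B R

Derivation:
After move 1 (F): F=GGGG U=WWOO R=WRWR D=RRYY L=OYOY
After move 2 (U'): U=WOWO F=OYGG R=GGWR B=WRBB L=BBOY
After move 3 (R'): R=GRGW U=WBWW F=OOGO D=RYYG B=YRRB
Query 1: L[2] = O
Query 2: F[0] = O
Query 3: F[1] = O
Query 4: L[1] = B
Query 5: B[1] = R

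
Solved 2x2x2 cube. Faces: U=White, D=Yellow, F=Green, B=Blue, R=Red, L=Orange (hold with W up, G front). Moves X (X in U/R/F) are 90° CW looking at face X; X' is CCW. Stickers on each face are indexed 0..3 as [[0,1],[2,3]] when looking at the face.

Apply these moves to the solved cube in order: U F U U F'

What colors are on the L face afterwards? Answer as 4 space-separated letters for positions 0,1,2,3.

After move 1 (U): U=WWWW F=RRGG R=BBRR B=OOBB L=GGOO
After move 2 (F): F=GRGR U=WWOG R=WBWR D=RBYY L=GYOY
After move 3 (U): U=OWGW F=WBGR R=OOWR B=GYBB L=GROY
After move 4 (U): U=GOWW F=OOGR R=GYWR B=GRBB L=WBOY
After move 5 (F'): F=OROG U=GOGW R=BYRR D=BYYY L=WWOW
Query: L face = WWOW

Answer: W W O W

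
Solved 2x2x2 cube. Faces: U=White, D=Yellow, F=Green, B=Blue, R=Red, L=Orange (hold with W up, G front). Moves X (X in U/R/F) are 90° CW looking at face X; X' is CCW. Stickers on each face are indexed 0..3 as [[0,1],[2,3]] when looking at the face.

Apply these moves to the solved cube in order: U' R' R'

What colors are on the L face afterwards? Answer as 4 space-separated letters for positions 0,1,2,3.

Answer: B B O O

Derivation:
After move 1 (U'): U=WWWW F=OOGG R=GGRR B=RRBB L=BBOO
After move 2 (R'): R=GRGR U=WBWR F=OWGW D=YOYG B=YRYB
After move 3 (R'): R=RRGG U=WYWY F=OBGR D=YWYW B=GROB
Query: L face = BBOO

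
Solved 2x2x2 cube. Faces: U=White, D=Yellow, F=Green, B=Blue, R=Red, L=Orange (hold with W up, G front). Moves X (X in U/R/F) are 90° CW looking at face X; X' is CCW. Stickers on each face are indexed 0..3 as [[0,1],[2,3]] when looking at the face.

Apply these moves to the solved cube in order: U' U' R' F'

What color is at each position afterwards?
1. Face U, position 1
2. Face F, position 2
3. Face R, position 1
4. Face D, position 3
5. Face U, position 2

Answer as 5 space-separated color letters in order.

After move 1 (U'): U=WWWW F=OOGG R=GGRR B=RRBB L=BBOO
After move 2 (U'): U=WWWW F=BBGG R=OORR B=GGBB L=RROO
After move 3 (R'): R=OROR U=WBWG F=BWGW D=YBYG B=YGYB
After move 4 (F'): F=WWBG U=WBOO R=BRYR D=ROYG L=RGOW
Query 1: U[1] = B
Query 2: F[2] = B
Query 3: R[1] = R
Query 4: D[3] = G
Query 5: U[2] = O

Answer: B B R G O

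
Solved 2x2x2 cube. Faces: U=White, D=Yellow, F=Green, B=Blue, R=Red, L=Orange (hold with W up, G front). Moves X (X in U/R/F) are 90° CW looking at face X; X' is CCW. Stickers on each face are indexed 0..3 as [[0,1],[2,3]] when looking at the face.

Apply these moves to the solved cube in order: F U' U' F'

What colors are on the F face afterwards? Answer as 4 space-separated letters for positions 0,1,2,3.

Answer: B G B G

Derivation:
After move 1 (F): F=GGGG U=WWOO R=WRWR D=RRYY L=OYOY
After move 2 (U'): U=WOWO F=OYGG R=GGWR B=WRBB L=BBOY
After move 3 (U'): U=OOWW F=BBGG R=OYWR B=GGBB L=WROY
After move 4 (F'): F=BGBG U=OOOW R=RYRR D=RYYY L=WWOW
Query: F face = BGBG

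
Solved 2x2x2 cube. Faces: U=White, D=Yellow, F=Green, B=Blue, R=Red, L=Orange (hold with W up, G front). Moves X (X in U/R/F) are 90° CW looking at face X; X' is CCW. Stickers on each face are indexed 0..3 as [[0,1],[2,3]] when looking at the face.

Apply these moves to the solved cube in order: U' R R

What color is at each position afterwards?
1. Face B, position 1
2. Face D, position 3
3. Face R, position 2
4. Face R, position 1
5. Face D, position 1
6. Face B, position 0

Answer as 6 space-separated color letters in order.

Answer: R W G R W G

Derivation:
After move 1 (U'): U=WWWW F=OOGG R=GGRR B=RRBB L=BBOO
After move 2 (R): R=RGRG U=WOWG F=OYGY D=YBYR B=WRWB
After move 3 (R): R=RRGG U=WYWY F=OBGR D=YWYW B=GROB
Query 1: B[1] = R
Query 2: D[3] = W
Query 3: R[2] = G
Query 4: R[1] = R
Query 5: D[1] = W
Query 6: B[0] = G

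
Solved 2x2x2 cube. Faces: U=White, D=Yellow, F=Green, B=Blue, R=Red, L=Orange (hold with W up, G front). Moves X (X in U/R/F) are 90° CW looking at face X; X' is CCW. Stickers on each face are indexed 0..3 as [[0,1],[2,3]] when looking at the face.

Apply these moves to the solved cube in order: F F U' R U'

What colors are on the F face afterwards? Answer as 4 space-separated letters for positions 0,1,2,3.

Answer: B B G Y

Derivation:
After move 1 (F): F=GGGG U=WWOO R=WRWR D=RRYY L=OYOY
After move 2 (F): F=GGGG U=WWYY R=OROR D=WWYY L=OROR
After move 3 (U'): U=WYWY F=ORGG R=GGOR B=ORBB L=BBOR
After move 4 (R): R=OGRG U=WRWG F=OWGY D=WBYO B=YRYB
After move 5 (U'): U=RGWW F=BBGY R=OWRG B=OGYB L=YROR
Query: F face = BBGY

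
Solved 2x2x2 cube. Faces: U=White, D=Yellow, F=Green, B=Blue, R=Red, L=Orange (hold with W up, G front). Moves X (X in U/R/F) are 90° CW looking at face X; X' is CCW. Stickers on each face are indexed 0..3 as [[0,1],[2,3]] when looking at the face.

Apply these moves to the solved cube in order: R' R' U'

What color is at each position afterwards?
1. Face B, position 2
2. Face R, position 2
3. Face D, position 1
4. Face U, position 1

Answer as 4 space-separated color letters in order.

Answer: G R W Y

Derivation:
After move 1 (R'): R=RRRR U=WBWB F=GWGW D=YGYG B=YBYB
After move 2 (R'): R=RRRR U=WYWY F=GBGB D=YWYW B=GBGB
After move 3 (U'): U=YYWW F=OOGB R=GBRR B=RRGB L=GBOO
Query 1: B[2] = G
Query 2: R[2] = R
Query 3: D[1] = W
Query 4: U[1] = Y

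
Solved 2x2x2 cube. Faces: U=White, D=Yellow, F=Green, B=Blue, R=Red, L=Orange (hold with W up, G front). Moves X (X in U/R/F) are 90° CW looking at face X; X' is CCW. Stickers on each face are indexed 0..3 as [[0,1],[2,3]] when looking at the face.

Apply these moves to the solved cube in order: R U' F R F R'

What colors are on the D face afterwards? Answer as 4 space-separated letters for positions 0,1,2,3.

After move 1 (R): R=RRRR U=WGWG F=GYGY D=YBYB B=WBWB
After move 2 (U'): U=GGWW F=OOGY R=GYRR B=RRWB L=WBOO
After move 3 (F): F=GOYO U=GGOB R=WYWR D=RGYB L=WYOB
After move 4 (R): R=WWRY U=GOOO F=GGYB D=RWYR B=BRGB
After move 5 (F): F=YGBG U=GOBY R=OWOY D=RWYR L=WROW
After move 6 (R'): R=WYOO U=GGBB F=YOBY D=RGYG B=RRWB
Query: D face = RGYG

Answer: R G Y G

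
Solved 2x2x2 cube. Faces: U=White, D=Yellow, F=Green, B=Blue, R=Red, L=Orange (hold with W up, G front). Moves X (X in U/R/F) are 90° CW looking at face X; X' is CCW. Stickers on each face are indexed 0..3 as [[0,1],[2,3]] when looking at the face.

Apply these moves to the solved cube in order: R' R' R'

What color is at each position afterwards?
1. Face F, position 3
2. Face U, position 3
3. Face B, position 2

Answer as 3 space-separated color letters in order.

After move 1 (R'): R=RRRR U=WBWB F=GWGW D=YGYG B=YBYB
After move 2 (R'): R=RRRR U=WYWY F=GBGB D=YWYW B=GBGB
After move 3 (R'): R=RRRR U=WGWG F=GYGY D=YBYB B=WBWB
Query 1: F[3] = Y
Query 2: U[3] = G
Query 3: B[2] = W

Answer: Y G W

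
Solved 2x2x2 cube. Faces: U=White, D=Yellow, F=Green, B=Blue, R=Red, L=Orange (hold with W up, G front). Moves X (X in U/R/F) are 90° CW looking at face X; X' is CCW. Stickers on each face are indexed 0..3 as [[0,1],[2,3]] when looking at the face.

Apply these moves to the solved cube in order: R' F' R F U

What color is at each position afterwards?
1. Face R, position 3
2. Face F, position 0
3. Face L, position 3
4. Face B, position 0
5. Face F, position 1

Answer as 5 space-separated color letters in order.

After move 1 (R'): R=RRRR U=WBWB F=GWGW D=YGYG B=YBYB
After move 2 (F'): F=WWGG U=WBRR R=GRYR D=OOYG L=OBOW
After move 3 (R): R=YGRR U=WWRG F=WOGG D=OYYY B=RBBB
After move 4 (F): F=GWGO U=WWWB R=RGGR D=RYYY L=OOOY
After move 5 (U): U=WWBW F=RGGO R=RBGR B=OOBB L=GWOY
Query 1: R[3] = R
Query 2: F[0] = R
Query 3: L[3] = Y
Query 4: B[0] = O
Query 5: F[1] = G

Answer: R R Y O G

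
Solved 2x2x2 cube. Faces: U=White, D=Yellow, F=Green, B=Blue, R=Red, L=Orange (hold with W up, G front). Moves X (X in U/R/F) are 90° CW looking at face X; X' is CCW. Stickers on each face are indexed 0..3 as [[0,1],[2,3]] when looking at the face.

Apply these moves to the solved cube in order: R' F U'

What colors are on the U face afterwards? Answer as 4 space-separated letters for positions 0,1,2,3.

After move 1 (R'): R=RRRR U=WBWB F=GWGW D=YGYG B=YBYB
After move 2 (F): F=GGWW U=WBOO R=WRBR D=RRYG L=OYOG
After move 3 (U'): U=BOWO F=OYWW R=GGBR B=WRYB L=YBOG
Query: U face = BOWO

Answer: B O W O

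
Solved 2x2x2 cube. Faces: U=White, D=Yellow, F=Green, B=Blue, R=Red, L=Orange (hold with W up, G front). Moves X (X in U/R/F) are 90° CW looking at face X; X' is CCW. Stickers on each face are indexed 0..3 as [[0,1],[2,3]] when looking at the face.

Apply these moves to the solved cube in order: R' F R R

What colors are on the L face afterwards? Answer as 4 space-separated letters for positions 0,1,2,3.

Answer: O Y O G

Derivation:
After move 1 (R'): R=RRRR U=WBWB F=GWGW D=YGYG B=YBYB
After move 2 (F): F=GGWW U=WBOO R=WRBR D=RRYG L=OYOG
After move 3 (R): R=BWRR U=WGOW F=GRWG D=RYYY B=OBBB
After move 4 (R): R=RBRW U=WROG F=GYWY D=RBYO B=WBGB
Query: L face = OYOG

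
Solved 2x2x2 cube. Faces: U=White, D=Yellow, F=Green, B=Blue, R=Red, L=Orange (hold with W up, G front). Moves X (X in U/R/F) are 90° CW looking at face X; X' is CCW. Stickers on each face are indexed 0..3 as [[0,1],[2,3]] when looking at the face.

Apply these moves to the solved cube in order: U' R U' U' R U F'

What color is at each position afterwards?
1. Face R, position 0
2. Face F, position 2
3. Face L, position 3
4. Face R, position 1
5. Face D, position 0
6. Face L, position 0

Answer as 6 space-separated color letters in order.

Answer: W R Y Y B W

Derivation:
After move 1 (U'): U=WWWW F=OOGG R=GGRR B=RRBB L=BBOO
After move 2 (R): R=RGRG U=WOWG F=OYGY D=YBYR B=WRWB
After move 3 (U'): U=OGWW F=BBGY R=OYRG B=RGWB L=WROO
After move 4 (U'): U=GWOW F=WRGY R=BBRG B=OYWB L=RGOO
After move 5 (R): R=RBGB U=GROY F=WBGR D=YWYO B=WYWB
After move 6 (U): U=OGYR F=RBGR R=WYGB B=RGWB L=WBOO
After move 7 (F'): F=BRRG U=OGWG R=WYYB D=BOYO L=WROY
Query 1: R[0] = W
Query 2: F[2] = R
Query 3: L[3] = Y
Query 4: R[1] = Y
Query 5: D[0] = B
Query 6: L[0] = W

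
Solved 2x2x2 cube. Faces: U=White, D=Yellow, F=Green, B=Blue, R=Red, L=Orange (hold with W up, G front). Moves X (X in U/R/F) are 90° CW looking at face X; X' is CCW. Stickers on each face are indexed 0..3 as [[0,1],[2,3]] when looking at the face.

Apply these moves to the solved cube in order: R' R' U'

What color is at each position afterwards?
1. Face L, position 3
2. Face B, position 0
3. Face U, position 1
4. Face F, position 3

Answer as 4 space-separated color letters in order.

Answer: O R Y B

Derivation:
After move 1 (R'): R=RRRR U=WBWB F=GWGW D=YGYG B=YBYB
After move 2 (R'): R=RRRR U=WYWY F=GBGB D=YWYW B=GBGB
After move 3 (U'): U=YYWW F=OOGB R=GBRR B=RRGB L=GBOO
Query 1: L[3] = O
Query 2: B[0] = R
Query 3: U[1] = Y
Query 4: F[3] = B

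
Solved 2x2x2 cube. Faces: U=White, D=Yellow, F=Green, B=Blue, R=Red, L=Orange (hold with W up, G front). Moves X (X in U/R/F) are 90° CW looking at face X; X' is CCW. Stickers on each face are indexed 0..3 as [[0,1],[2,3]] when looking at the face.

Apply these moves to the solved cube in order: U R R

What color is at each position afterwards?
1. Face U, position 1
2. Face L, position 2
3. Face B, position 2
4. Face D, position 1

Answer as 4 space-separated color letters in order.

Answer: Y O R W

Derivation:
After move 1 (U): U=WWWW F=RRGG R=BBRR B=OOBB L=GGOO
After move 2 (R): R=RBRB U=WRWG F=RYGY D=YBYO B=WOWB
After move 3 (R): R=RRBB U=WYWY F=RBGO D=YWYW B=GORB
Query 1: U[1] = Y
Query 2: L[2] = O
Query 3: B[2] = R
Query 4: D[1] = W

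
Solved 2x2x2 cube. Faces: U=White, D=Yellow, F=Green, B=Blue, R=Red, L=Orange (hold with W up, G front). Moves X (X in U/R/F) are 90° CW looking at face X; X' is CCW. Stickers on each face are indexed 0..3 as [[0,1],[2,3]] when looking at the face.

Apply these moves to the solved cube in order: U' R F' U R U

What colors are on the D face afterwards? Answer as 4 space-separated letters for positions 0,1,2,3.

Answer: B W Y B

Derivation:
After move 1 (U'): U=WWWW F=OOGG R=GGRR B=RRBB L=BBOO
After move 2 (R): R=RGRG U=WOWG F=OYGY D=YBYR B=WRWB
After move 3 (F'): F=YYOG U=WORR R=BGYG D=BOYR L=BGOW
After move 4 (U): U=RWRO F=BGOG R=WRYG B=BGWB L=YYOW
After move 5 (R): R=YWGR U=RGRG F=BOOR D=BWYB B=OGWB
After move 6 (U): U=RRGG F=YWOR R=OGGR B=YYWB L=BOOW
Query: D face = BWYB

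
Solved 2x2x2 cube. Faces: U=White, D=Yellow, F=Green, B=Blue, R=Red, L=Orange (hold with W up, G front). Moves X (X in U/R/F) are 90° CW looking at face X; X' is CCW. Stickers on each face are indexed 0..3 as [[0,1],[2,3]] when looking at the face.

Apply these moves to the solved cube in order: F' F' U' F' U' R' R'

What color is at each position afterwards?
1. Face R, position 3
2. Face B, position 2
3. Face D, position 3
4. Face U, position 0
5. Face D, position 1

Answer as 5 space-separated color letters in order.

After move 1 (F'): F=GGGG U=WWRR R=YRYR D=OOYY L=OWOW
After move 2 (F'): F=GGGG U=WWYY R=OROR D=WWYY L=OROR
After move 3 (U'): U=WYWY F=ORGG R=GGOR B=ORBB L=BBOR
After move 4 (F'): F=RGOG U=WYGO R=WGWR D=BRYY L=BYOW
After move 5 (U'): U=YOWG F=BYOG R=RGWR B=WGBB L=OROW
After move 6 (R'): R=GRRW U=YBWW F=BOOG D=BYYG B=YGRB
After move 7 (R'): R=RWGR U=YRWY F=BBOW D=BOYG B=GGYB
Query 1: R[3] = R
Query 2: B[2] = Y
Query 3: D[3] = G
Query 4: U[0] = Y
Query 5: D[1] = O

Answer: R Y G Y O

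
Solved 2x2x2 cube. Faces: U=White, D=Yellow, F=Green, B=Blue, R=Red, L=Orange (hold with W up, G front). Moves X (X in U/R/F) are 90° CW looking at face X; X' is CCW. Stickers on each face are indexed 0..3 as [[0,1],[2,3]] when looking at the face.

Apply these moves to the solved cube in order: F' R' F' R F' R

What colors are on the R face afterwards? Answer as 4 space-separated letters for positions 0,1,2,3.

Answer: W O R G

Derivation:
After move 1 (F'): F=GGGG U=WWRR R=YRYR D=OOYY L=OWOW
After move 2 (R'): R=RRYY U=WBRB F=GWGR D=OGYG B=YBOB
After move 3 (F'): F=WRGG U=WBRY R=GROY D=WWYG L=OBOR
After move 4 (R): R=OGYR U=WRRG F=WWGG D=WOYY B=YBBB
After move 5 (F'): F=WGWG U=WROY R=OGWR D=BRYY L=OGOR
After move 6 (R): R=WORG U=WGOG F=WRWY D=BBYY B=YBRB
Query: R face = WORG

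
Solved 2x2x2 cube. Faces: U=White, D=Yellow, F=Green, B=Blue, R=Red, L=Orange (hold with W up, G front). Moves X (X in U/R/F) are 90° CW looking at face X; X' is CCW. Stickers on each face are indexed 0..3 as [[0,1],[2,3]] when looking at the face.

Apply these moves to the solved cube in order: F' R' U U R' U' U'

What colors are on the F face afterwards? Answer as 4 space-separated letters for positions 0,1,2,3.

After move 1 (F'): F=GGGG U=WWRR R=YRYR D=OOYY L=OWOW
After move 2 (R'): R=RRYY U=WBRB F=GWGR D=OGYG B=YBOB
After move 3 (U): U=RWBB F=RRGR R=YBYY B=OWOB L=GWOW
After move 4 (U): U=BRBW F=YBGR R=OWYY B=GWOB L=RROW
After move 5 (R'): R=WYOY U=BOBG F=YRGW D=OBYR B=GWGB
After move 6 (U'): U=OGBB F=RRGW R=YROY B=WYGB L=GWOW
After move 7 (U'): U=GBOB F=GWGW R=RROY B=YRGB L=WYOW
Query: F face = GWGW

Answer: G W G W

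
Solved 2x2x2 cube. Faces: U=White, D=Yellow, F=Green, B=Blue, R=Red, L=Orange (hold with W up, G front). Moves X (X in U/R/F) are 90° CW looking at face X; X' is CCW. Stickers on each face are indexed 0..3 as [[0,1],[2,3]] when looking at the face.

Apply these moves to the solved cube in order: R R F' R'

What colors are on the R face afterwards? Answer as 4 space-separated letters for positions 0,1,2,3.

Answer: R R W Y

Derivation:
After move 1 (R): R=RRRR U=WGWG F=GYGY D=YBYB B=WBWB
After move 2 (R): R=RRRR U=WYWY F=GBGB D=YWYW B=GBGB
After move 3 (F'): F=BBGG U=WYRR R=WRYR D=OOYW L=OYOW
After move 4 (R'): R=RRWY U=WGRG F=BYGR D=OBYG B=WBOB
Query: R face = RRWY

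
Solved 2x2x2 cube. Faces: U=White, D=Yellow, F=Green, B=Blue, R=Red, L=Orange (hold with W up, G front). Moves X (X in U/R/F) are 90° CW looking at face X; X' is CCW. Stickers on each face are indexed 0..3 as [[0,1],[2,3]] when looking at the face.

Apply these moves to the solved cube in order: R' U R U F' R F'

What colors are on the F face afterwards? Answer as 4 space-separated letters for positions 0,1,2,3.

Answer: O O Y R

Derivation:
After move 1 (R'): R=RRRR U=WBWB F=GWGW D=YGYG B=YBYB
After move 2 (U): U=WWBB F=RRGW R=YBRR B=OOYB L=GWOO
After move 3 (R): R=RYRB U=WRBW F=RGGG D=YYYO B=BOWB
After move 4 (U): U=BWWR F=RYGG R=BORB B=GWWB L=RGOO
After move 5 (F'): F=YGRG U=BWBR R=YOYB D=GOYO L=RROW
After move 6 (R): R=YYBO U=BGBG F=YORO D=GWYG B=RWWB
After move 7 (F'): F=OOYR U=BGYB R=WYGO D=RWYG L=RGOB
Query: F face = OOYR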